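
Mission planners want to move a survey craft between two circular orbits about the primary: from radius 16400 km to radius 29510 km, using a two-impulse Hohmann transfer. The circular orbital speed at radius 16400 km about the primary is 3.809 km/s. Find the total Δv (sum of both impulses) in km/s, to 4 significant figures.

From the circular-orbit relation v² = μ/r at r = 16400 km: μ = v²r = (3.809)² × 16400 = 2.37939×10^5 km³/s².
The Hohmann ellipse has a_t = (r₁ + r₂)/2 = 22955 km.
At r₁ the circular-orbit speed is v₁ = √(μ/r₁) = 3.80900 km/s.
Transfer-orbit speed at r₁ (vis-viva equation): v_p = √[μ(2/r₁ − 1/a_t)] = 4.31874 km/s.
First burn Δv₁ = |v_p − v₁| = 0.50974 km/s.
Circular speed at r₂: v₂ = √(μ/r₂) = 2.83954 km/s.
Transfer-orbit speed at r₂: v_a = √[μ(2/r₂ − 1/a_t)] = 2.40011 km/s.
Second burn Δv₂ = |v₂ − v_a| = 0.43943 km/s.
Δv = Δv₁ + Δv₂ = 0.50974 + 0.43943 = 0.9492 km/s.

Δv = 0.9492 km/s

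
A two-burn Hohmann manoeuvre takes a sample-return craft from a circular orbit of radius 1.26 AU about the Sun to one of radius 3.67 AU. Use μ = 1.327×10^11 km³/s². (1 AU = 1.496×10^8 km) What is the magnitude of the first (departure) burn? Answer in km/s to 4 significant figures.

In km: r₁ = 1.26 × 1.496×10^8 = 1.88496×10^8 km; r₂ = 3.67 × 1.496×10^8 = 5.49032×10^8 km.
The Hohmann ellipse has a_t = (r₁ + r₂)/2 = 3.68764×10^8 km.
Circular speed at r = 1.88496×10^8 km: v_c = √(μ/r) = 26.533 km/s.
Vis-viva on the transfer ellipse at r = 1.88496×10^8 km gives v_t = √[μ(2/r − 1/a_t)] = 32.375 km/s.
Δv₁ = |v_t − v_c| = |32.375 − 26.533| = 5.842 km/s.

Δv₁ = 5.842 km/s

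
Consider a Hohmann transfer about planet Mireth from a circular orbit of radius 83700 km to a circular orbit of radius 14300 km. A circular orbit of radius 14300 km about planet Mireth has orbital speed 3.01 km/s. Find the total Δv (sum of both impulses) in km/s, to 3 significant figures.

Δv = 1.50 km/s

From the circular-orbit relation v² = μ/r at r = 14300 km: μ = v²r = (3.01)² × 14300 = 1.29559×10^5 km³/s².
Semi-major axis of the transfer orbit: a_t = (83700 + 14300)/2 = 49000 km.
Circular speed at r₁: v₁ = √(μ/r₁) = √(1.29559×10^5/83700) = 1.2441 km/s.
Transfer-orbit speed at r₁ (vis-viva equation): v_a = √[μ(2/r₁ − 1/a_t)] = 0.67211 km/s.
First burn Δv₁ = |v_a − v₁| = 0.5720 km/s.
At r₂, v₂ = √(μ/r₂) = 3.010 km/s.
Transfer-orbit speed at r₂: v_p = √[μ(2/r₂ − 1/a_t)] = 3.934 km/s.
Second burn Δv₂ = |v₂ − v_p| = 0.9240 km/s.
Δv = Δv₁ + Δv₂ = 0.5720 + 0.9240 = 1.496 km/s.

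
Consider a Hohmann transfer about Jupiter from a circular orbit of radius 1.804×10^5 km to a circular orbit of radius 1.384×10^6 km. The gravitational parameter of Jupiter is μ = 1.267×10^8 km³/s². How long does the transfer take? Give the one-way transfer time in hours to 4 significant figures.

t = 53.63 hours

Semi-major axis of the transfer orbit: a_t = (1.804×10^5 + 1.384×10^6)/2 = 7.822×10^5 km.
Transfer time t = π√(a_t³/μ) = π√((7.822×10^5)³ / 1.267×10^8) = 1.9308×10^5 s.
Converting: 1.9308×10^5 s ÷ 3600 s/hour = 53.63 hours.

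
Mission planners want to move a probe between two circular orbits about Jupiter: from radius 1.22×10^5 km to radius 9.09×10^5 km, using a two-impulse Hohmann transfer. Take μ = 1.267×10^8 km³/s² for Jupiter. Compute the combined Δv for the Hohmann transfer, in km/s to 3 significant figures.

Transfer-ellipse semi-major axis a_t = (r₁ + r₂)/2 = (1.220×10^5 + 9.090×10^5)/2 = 5.155×10^5 km.
At r₁ the circular-orbit speed is v₁ = √(μ/r₁) = 32.226 km/s.
On the transfer ellipse at r₁, vis-viva equation gives v_p = √[μ(2/r₁ − 1/a_t)] = 42.793 km/s.
First burn Δv₁ = |v_p − v₁| = 10.57 km/s.
At r₂, v₂ = √(μ/r₂) = 11.806 km/s.
Transfer-orbit speed at r₂: v_a = √[μ(2/r₂ − 1/a_t)] = 5.7434 km/s.
Second burn Δv₂ = |v₂ − v_a| = 6.063 km/s.
Δv = Δv₁ + Δv₂ = 10.57 + 6.063 = 16.63 km/s.

Δv = 16.6 km/s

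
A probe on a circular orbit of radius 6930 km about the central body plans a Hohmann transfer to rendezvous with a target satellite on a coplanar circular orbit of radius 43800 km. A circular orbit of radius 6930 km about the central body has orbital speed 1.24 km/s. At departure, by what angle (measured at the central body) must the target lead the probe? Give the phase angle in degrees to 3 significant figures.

From the circular-orbit relation v² = μ/r at r = 6930 km: μ = v²r = (1.24)² × 6930 = 10655.6 km³/s².
The Hohmann ellipse has a_t = (r₁ + r₂)/2 = 25365 km.
The half-period of the transfer ellipse is t = π√(a_t³/μ) = 1.2295×10^5 s.
The target's mean motion on its circular orbit is ω₂ = √(μ/r₂³) = 1.1261×10^-5 rad/s.
Angle swept by the target during transfer: ω₂·t = 1.3845 rad = 79.33°.
The probe traverses 180° on the transfer ellipse, so the target must lead by 180° − 79.33° = 101°.

φ = 101°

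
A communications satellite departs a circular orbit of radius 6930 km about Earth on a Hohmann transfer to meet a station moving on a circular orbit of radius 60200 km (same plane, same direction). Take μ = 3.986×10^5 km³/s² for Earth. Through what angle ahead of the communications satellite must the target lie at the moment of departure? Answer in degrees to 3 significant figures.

Transfer-ellipse semi-major axis a_t = (r₁ + r₂)/2 = (6930 + 60200)/2 = 33565 km.
Transfer time t = π√(a_t³/μ) = 30600 s.
The target's mean motion on its circular orbit is ω₂ = √(μ/r₂³) = 4.274×10^-5 rad/s.
Angle swept by the target during transfer: ω₂·t = 1.308 rad = 74.94°.
The communications satellite traverses 180° on the transfer ellipse, so the target must lead by 180° − 74.94° = 105°.

φ = 105°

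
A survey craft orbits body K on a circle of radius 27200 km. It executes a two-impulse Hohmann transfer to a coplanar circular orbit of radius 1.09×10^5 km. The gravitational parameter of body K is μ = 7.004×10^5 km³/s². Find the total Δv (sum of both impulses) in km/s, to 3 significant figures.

Transfer-ellipse semi-major axis a_t = (r₁ + r₂)/2 = (27200 + 1.090×10^5)/2 = 68100 km.
At r₁ the circular-orbit speed is v₁ = √(μ/r₁) = 5.07445 km/s.
Transfer-orbit speed at r₁ (vis-viva): v_p = √[μ(2/r₁ − 1/a_t)] = 6.41990 km/s.
First burn Δv₁ = |v_p − v₁| = 1.345 km/s.
At r₂, v₂ = √(μ/r₂) = 2.5349 km/s.
Transfer-orbit speed at r₂: v_a = √[μ(2/r₂ − 1/a_t)] = 1.6020 km/s.
Second burn Δv₂ = |v₂ − v_a| = 0.9329 km/s.
Total Δv = Δv₁ + Δv₂ = 2.278 km/s.

Δv = 2.28 km/s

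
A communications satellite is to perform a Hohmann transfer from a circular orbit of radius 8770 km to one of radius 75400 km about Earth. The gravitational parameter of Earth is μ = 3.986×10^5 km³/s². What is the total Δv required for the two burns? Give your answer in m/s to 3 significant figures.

Δv = 3530 m/s

Transfer-ellipse semi-major axis a_t = (r₁ + r₂)/2 = (8770 + 75400)/2 = 42085 km.
Circular speed at r₁: v₁ = √(μ/r₁) = √(3.986×10^5/8770) = 6.742 km/s.
Transfer-orbit speed at r₁ (v² = μ(2/r − 1/a)): v_p = √[μ(2/r₁ − 1/a_t)] = 9.024 km/s.
First burn Δv₁ = |v_p − v₁| = 2.282 km/s.
At r₂, v₂ = √(μ/r₂) = 2.2992 km/s.
Transfer-orbit speed at r₂: v_a = √[μ(2/r₂ − 1/a_t)] = 1.0496 km/s.
Second burn Δv₂ = |v₂ − v_a| = 1.250 km/s.
Total Δv = Δv₁ + Δv₂ = 3.532 km/s.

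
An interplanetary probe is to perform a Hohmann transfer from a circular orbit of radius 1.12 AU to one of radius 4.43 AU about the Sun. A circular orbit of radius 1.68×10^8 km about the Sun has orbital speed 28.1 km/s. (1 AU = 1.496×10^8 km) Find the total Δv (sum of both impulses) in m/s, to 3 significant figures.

From the circular-orbit relation v² = μ/r at r = 1.68×10^8 km: μ = v²r = (28.1)² × 1.68×10^8 = 1.32654×10^11 km³/s².
In km: r₁ = 1.12 × 1.496×10^8 = 1.67552×10^8 km; r₂ = 4.43 × 1.496×10^8 = 6.62728×10^8 km.
The Hohmann ellipse has a_t = (r₁ + r₂)/2 = 4.1514×10^8 km.
At r₁ the circular-orbit speed is v₁ = √(μ/r₁) = 28.1375 km/s.
Transfer-orbit speed at r₁ (vis-viva equation): v_p = √[μ(2/r₁ − 1/a_t)] = 35.5514 km/s.
First burn Δv₁ = |v_p − v₁| = 7.414 km/s.
Circular speed at r₂: v₂ = √(μ/r₂) = 14.148 km/s.
Transfer-orbit speed at r₂: v_a = √[μ(2/r₂ − 1/a_t)] = 8.9882 km/s.
Second burn Δv₂ = |v₂ − v_a| = 5.160 km/s.
Total Δv = Δv₁ + Δv₂ = 12.57 km/s.

Δv = 12600 m/s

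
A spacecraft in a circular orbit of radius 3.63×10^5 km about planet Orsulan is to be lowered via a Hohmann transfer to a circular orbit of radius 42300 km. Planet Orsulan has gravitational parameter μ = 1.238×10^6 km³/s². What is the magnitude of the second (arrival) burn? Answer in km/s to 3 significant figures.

Semi-major axis of the transfer orbit: a_t = (3.630×10^5 + 42300)/2 = 2.0265×10^5 km.
On the circular orbit at r = 42300 km, v_c = √(μ/r) = 5.410 km/s.
Vis-viva on the transfer ellipse at r = 42300 km gives v_t = √[μ(2/r − 1/a_t)] = 7.241 km/s.
Δv₂ = |v_t − v_c| = |7.241 − 5.410| = 1.831 km/s.

Δv₂ = 1.83 km/s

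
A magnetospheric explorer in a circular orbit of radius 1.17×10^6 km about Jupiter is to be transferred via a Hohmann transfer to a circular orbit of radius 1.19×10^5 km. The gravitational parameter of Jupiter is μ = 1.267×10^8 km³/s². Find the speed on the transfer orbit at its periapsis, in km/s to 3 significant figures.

v = 44.0 km/s

The Hohmann ellipse has a_t = (r₁ + r₂)/2 = 6.445×10^5 km.
At periapsis, r = 1.190×10^5 km.
From the vis-viva equation, v = √[μ(2/r − 1/a_t)] = 43.96 km/s.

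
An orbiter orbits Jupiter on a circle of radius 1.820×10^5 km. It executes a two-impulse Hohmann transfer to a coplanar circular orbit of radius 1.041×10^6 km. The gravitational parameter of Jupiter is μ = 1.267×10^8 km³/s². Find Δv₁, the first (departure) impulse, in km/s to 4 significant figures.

Transfer-ellipse semi-major axis a_t = (r₁ + r₂)/2 = (1.820×10^5 + 1.041×10^6)/2 = 6.115×10^5 km.
On the circular orbit at r = 1.820×10^5 km, v_c = √(μ/r) = 26.3847 km/s.
Vis-viva on the transfer ellipse at r = 1.820×10^5 km gives v_t = √[μ(2/r − 1/a_t)] = 34.4255 km/s.
Δv₁ = |v_t − v_c| = |34.4255 − 26.3847| = 8.041 km/s.

Δv₁ = 8.041 km/s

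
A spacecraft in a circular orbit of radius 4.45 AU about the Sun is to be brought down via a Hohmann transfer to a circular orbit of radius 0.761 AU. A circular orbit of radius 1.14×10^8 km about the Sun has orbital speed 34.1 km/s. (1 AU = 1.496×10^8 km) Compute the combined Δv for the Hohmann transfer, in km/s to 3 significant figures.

From the circular-orbit relation v² = μ/r at r = 1.14×10^8 km: μ = v²r = (34.1)² × 1.14×10^8 = 1.32560×10^11 km³/s².
In km: r₁ = 4.45 × 1.496×10^8 = 6.6572×10^8 km; r₂ = 0.761 × 1.496×10^8 = 1.138456×10^8 km.
The Hohmann ellipse has a_t = (r₁ + r₂)/2 = 3.897828×10^8 km.
Circular speed at r₁: v₁ = √(μ/r₁) = √(1.32560×10^11/6.6572×10^8) = 14.1111 km/s.
On the transfer ellipse at r₁, vis-viva gives v_a = √[μ(2/r₁ − 1/a_t)] = 7.62619 km/s.
First burn Δv₁ = |v_a − v₁| = 6.4849 km/s.
Circular speed at r₂: v₂ = √(μ/r₂) = 34.123 km/s.
Transfer-orbit speed at r₂: v_p = √[μ(2/r₂ − 1/a_t)] = 44.595 km/s.
Second burn Δv₂ = |v₂ − v_p| = 10.472 km/s.
Δv = Δv₁ + Δv₂ = 6.4849 + 10.472 = 16.96 km/s.

Δv = 17.0 km/s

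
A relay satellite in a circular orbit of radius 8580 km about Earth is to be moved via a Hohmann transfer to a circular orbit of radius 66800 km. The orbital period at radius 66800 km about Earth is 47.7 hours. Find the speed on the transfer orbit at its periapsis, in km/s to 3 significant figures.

From Kepler's third law T² = 4π²r³/μ at r = 66800 km, T = 47.7 hours = 47.7 × 3600 s = 1.7172×10^5 s: μ = 4π²r³/T² = 3.99068×10^5 km³/s².
The Hohmann ellipse has a_t = (r₁ + r₂)/2 = 37690 km.
At periapsis, r = 8580 km.
From the vis-viva equation, v = √[μ(2/r − 1/a_t)] = 9.079 km/s.

v = 9.08 km/s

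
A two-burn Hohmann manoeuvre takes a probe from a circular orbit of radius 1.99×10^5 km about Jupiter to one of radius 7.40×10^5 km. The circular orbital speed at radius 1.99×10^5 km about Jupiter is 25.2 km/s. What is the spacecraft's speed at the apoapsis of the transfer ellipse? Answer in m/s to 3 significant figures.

v = 8510 m/s

From the circular-orbit relation v² = μ/r at r = 1.99×10^5 km: μ = v²r = (25.2)² × 1.99×10^5 = 1.26373×10^8 km³/s².
Transfer-ellipse semi-major axis a_t = (r₁ + r₂)/2 = (1.990×10^5 + 7.400×10^5)/2 = 4.695×10^5 km.
At apoapsis, r = 7.400×10^5 km.
From the vis-viva equation, v = √[μ(2/r − 1/a_t)] = 8.508 km/s.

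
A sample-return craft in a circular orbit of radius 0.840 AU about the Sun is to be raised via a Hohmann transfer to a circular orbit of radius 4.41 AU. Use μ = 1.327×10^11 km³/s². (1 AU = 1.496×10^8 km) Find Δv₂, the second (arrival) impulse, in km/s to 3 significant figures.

In km: r₁ = 0.840 × 1.496×10^8 = 1.25664×10^8 km; r₂ = 4.41 × 1.496×10^8 = 6.59736×10^8 km.
Transfer-ellipse semi-major axis a_t = (r₁ + r₂)/2 = (1.25664×10^8 + 6.59736×10^8)/2 = 3.927×10^8 km.
Circular speed at r = 6.59736×10^8 km: v_c = √(μ/r) = 14.1824 km/s.
Transfer-orbit speed at the same r (vis-viva, a = a_t): v_t = √[μ(2/r − 1/a_t)] = 8.02279 km/s.
Δv₂ = |v_t − v_c| = |8.02279 − 14.1824| = 6.160 km/s.

Δv₂ = 6.16 km/s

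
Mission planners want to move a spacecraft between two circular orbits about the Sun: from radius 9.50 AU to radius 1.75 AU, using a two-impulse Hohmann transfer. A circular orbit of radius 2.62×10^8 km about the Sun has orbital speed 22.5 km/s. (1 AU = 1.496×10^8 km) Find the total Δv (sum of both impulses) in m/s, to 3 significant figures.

From the circular-orbit relation v² = μ/r at r = 2.62×10^8 km: μ = v²r = (22.5)² × 2.62×10^8 = 1.32638×10^11 km³/s².
In km: r₁ = 9.50 × 1.496×10^8 = 1.4212×10^9 km; r₂ = 1.75 × 1.496×10^8 = 2.618×10^8 km.
Semi-major axis of the transfer orbit: a_t = (1.4212×10^9 + 2.618×10^8)/2 = 8.415×10^8 km.
Circular speed at r₁: v₁ = √(μ/r₁) = √(1.32638×10^11/1.4212×10^9) = 9.6606 km/s.
On the transfer ellipse at r₁, v² = μ(2/r − 1/a) gives v_a = √[μ(2/r₁ − 1/a_t)] = 5.3884 km/s.
First burn Δv₁ = |v_a − v₁| = 4.2722 km/s.
At r₂, v₂ = √(μ/r₂) = 22.509 km/s.
Transfer-orbit speed at r₂: v_p = √[μ(2/r₂ − 1/a_t)] = 29.252 km/s.
Second burn Δv₂ = |v₂ − v_p| = 6.7430 km/s.
Δv = Δv₁ + Δv₂ = 4.2722 + 6.7430 = 11.02 km/s.

Δv = 11000 m/s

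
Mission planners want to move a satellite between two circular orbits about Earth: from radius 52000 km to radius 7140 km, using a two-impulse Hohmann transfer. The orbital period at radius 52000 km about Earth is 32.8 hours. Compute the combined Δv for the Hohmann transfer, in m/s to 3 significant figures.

From Kepler's third law T² = 4π²r³/μ at r = 52000 km, T = 32.8 hours = 32.8 × 3600 s = 1.1808×10^5 s: μ = 4π²r³/T² = 3.98123×10^5 km³/s².
Semi-major axis of the transfer orbit: a_t = (52000 + 7140)/2 = 29570 km.
At r₁ the circular-orbit speed is v₁ = √(μ/r₁) = 2.767 km/s.
On the transfer ellipse at r₁, vis-viva equation gives v_a = √[μ(2/r₁ − 1/a_t)] = 1.360 km/s.
First burn Δv₁ = |v_a − v₁| = 1.407 km/s.
Circular speed at r₂: v₂ = √(μ/r₂) = 7.467 km/s.
Transfer-orbit speed at r₂: v_p = √[μ(2/r₂ − 1/a_t)] = 9.902 km/s.
Second burn Δv₂ = |v₂ − v_p| = 2.435 km/s.
Total Δv = Δv₁ + Δv₂ = 3.842 km/s.

Δv = 3840 m/s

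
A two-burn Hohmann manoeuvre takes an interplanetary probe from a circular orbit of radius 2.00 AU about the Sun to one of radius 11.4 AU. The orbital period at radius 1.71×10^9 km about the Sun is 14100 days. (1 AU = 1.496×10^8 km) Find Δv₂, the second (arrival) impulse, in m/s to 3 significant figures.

Δv₂ = 4010 m/s

From Kepler's third law T² = 4π²r³/μ at r = 1.71×10^9 km, T = 14100 days = 14100 × 86400 s = 1.21824×10^9 s: μ = 4π²r³/T² = 1.33009×10^11 km³/s².
In km: r₁ = 2.00 × 1.496×10^8 = 2.992×10^8 km; r₂ = 11.4 × 1.496×10^8 = 1.70544×10^9 km.
Transfer-ellipse semi-major axis a_t = (r₁ + r₂)/2 = (2.992×10^8 + 1.70544×10^9)/2 = 1.00232×10^9 km.
On the circular orbit at r = 1.70544×10^9 km, v_c = √(μ/r) = 8.831 km/s.
Transfer-orbit speed at the same r (vis-viva, a = a_t): v_t = √[μ(2/r − 1/a_t)] = 4.825 km/s.
Δv₂ = |v_t − v_c| = |4.825 − 8.831| = 4.006 km/s.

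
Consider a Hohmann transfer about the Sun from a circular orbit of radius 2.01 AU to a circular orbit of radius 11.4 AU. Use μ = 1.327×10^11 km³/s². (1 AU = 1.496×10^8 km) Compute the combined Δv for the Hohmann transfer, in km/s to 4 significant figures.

Δv = 10.38 km/s

In km: r₁ = 2.01 × 1.496×10^8 = 3.00696×10^8 km; r₂ = 11.4 × 1.496×10^8 = 1.70544×10^9 km.
Transfer-ellipse semi-major axis a_t = (r₁ + r₂)/2 = (3.00696×10^8 + 1.70544×10^9)/2 = 1.003068×10^9 km.
Circular speed at r₁: v₁ = √(μ/r₁) = √(1.327×10^11/3.00696×10^8) = 21.007 km/s.
Transfer-orbit speed at r₁ (vis-viva equation): v_p = √[μ(2/r₁ − 1/a_t)] = 27.392 km/s.
First burn Δv₁ = |v_p − v₁| = 6.385 km/s.
At r₂, v₂ = √(μ/r₂) = 8.821 km/s.
Transfer-orbit speed at r₂: v_a = √[μ(2/r₂ − 1/a_t)] = 4.830 km/s.
Second burn Δv₂ = |v₂ − v_a| = 3.991 km/s.
Total Δv = Δv₁ + Δv₂ = 10.38 km/s.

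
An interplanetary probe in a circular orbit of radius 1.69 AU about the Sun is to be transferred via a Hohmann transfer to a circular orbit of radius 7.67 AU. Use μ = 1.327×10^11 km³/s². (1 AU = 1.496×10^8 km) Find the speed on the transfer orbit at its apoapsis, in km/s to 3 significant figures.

In km: r₁ = 1.69 × 1.496×10^8 = 2.52824×10^8 km; r₂ = 7.67 × 1.496×10^8 = 1.147432×10^9 km.
Transfer-ellipse semi-major axis a_t = (r₁ + r₂)/2 = (2.52824×10^8 + 1.147432×10^9)/2 = 7.00128×10^8 km.
At apoapsis, r = 1.147432×10^9 km.
Applying v² = μ(2/r − 1/a_t): v = 6.462 km/s.

v = 6.46 km/s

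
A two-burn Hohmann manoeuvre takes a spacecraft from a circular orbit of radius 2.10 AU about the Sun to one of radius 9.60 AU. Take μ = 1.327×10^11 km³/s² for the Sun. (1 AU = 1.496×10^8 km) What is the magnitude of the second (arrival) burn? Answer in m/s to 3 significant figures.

In km: r₁ = 2.10 × 1.496×10^8 = 3.1416×10^8 km; r₂ = 9.60 × 1.496×10^8 = 1.43616×10^9 km.
Transfer-ellipse semi-major axis a_t = (r₁ + r₂)/2 = (3.1416×10^8 + 1.43616×10^9)/2 = 8.7516×10^8 km.
Circular speed at r = 1.43616×10^9 km: v_c = √(μ/r) = 9.612 km/s.
Vis-viva on the transfer ellipse at r = 1.43616×10^9 km gives v_t = √[μ(2/r − 1/a_t)] = 5.759 km/s.
Δv₂ = |v_t − v_c| = |5.759 − 9.612| = 3.853 km/s.

Δv₂ = 3850 m/s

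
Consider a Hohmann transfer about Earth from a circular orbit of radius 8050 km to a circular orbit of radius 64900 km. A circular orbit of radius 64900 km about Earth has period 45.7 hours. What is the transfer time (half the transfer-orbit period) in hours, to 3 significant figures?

From Kepler's third law T² = 4π²r³/μ at r = 64900 km, T = 45.7 hours = 45.7 × 3600 s = 1.6452×10^5 s: μ = 4π²r³/T² = 3.98709×10^5 km³/s².
Semi-major axis of the transfer orbit: a_t = (8050 + 64900)/2 = 36475 km.
Half the transfer-orbit period gives t = π√(a_t³/μ) = 34660 s.
Converting: 34660 s ÷ 3600 s/hour = 9.63 hours.

t = 9.63 hours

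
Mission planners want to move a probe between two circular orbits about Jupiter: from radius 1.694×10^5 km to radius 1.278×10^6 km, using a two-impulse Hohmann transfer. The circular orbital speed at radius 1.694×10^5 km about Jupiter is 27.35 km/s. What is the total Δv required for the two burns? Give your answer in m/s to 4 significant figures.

From the circular-orbit relation v² = μ/r at r = 1.694×10^5 km: μ = v²r = (27.35)² × 1.694×10^5 = 1.26715×10^8 km³/s².
Semi-major axis of the transfer orbit: a_t = (1.694×10^5 + 1.278×10^6)/2 = 7.237×10^5 km.
Circular speed at r₁: v₁ = √(μ/r₁) = √(1.26715×10^8/1.694×10^5) = 27.3500 km/s.
On the transfer ellipse at r₁, vis-viva equation gives v_p = √[μ(2/r₁ − 1/a_t)] = 36.3449 km/s.
First burn Δv₁ = |v_p − v₁| = 8.9949 km/s.
Circular speed at r₂: v₂ = √(μ/r₂) = 9.95746 km/s.
Transfer-orbit speed at r₂: v_a = √[μ(2/r₂ − 1/a_t)] = 4.81755 km/s.
Second burn Δv₂ = |v₂ − v_a| = 5.1399 km/s.
Total Δv = Δv₁ + Δv₂ = 14.13 km/s.

Δv = 14130 m/s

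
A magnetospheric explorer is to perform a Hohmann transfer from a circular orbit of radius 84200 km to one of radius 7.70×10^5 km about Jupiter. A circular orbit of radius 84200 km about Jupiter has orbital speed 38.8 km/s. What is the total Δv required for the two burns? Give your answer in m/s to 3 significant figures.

Δv = 20400 m/s

From the circular-orbit relation v² = μ/r at r = 84200 km: μ = v²r = (38.8)² × 84200 = 1.26758×10^8 km³/s².
Semi-major axis of the transfer orbit: a_t = (84200 + 7.700×10^5)/2 = 4.271×10^5 km.
Circular speed at r₁: v₁ = √(μ/r₁) = √(1.26758×10^8/84200) = 38.80 km/s.
On the transfer ellipse at r₁, v² = μ(2/r − 1/a) gives v_p = √[μ(2/r₁ − 1/a_t)] = 52.10 km/s.
First burn Δv₁ = |v_p − v₁| = 13.30 km/s.
At r₂, v₂ = √(μ/r₂) = 12.8305 km/s.
Transfer-orbit speed at r₂: v_a = √[μ(2/r₂ − 1/a_t)] = 5.69684 km/s.
Second burn Δv₂ = |v₂ − v_a| = 7.134 km/s.
Δv = Δv₁ + Δv₂ = 13.30 + 7.134 = 20.43 km/s.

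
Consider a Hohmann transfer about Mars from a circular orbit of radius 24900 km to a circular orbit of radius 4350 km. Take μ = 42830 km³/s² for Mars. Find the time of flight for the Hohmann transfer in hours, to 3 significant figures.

t = 7.46 hours

Semi-major axis of the transfer orbit: a_t = (24900 + 4350)/2 = 14625 km.
Half the transfer-orbit period gives t = π√(a_t³/μ) = 26850 s.
Converting: 26850 s ÷ 3600 s/hour = 7.46 hours.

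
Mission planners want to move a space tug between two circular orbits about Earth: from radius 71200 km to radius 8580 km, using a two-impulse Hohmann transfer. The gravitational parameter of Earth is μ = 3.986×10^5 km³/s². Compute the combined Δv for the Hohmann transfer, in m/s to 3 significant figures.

Δv = 3560 m/s

Semi-major axis of the transfer orbit: a_t = (71200 + 8580)/2 = 39890 km.
Circular speed at r₁: v₁ = √(μ/r₁) = √(3.986×10^5/71200) = 2.366 km/s.
Transfer-orbit speed at r₁ (vis-viva): v_a = √[μ(2/r₁ − 1/a_t)] = 1.097 km/s.
First burn Δv₁ = |v_a − v₁| = 1.269 km/s.
At r₂, v₂ = √(μ/r₂) = 6.816 km/s.
Transfer-orbit speed at r₂: v_p = √[μ(2/r₂ − 1/a_t)] = 9.106 km/s.
Second burn Δv₂ = |v₂ − v_p| = 2.290 km/s.
Total Δv = Δv₁ + Δv₂ = 3.559 km/s.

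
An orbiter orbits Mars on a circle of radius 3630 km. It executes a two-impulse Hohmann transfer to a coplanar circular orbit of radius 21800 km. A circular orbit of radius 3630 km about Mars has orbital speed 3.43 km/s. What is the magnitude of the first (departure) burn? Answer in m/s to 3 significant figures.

Δv₁ = 1060 m/s

From the circular-orbit relation v² = μ/r at r = 3630 km: μ = v²r = (3.43)² × 3630 = 42706.6 km³/s².
Transfer-ellipse semi-major axis a_t = (r₁ + r₂)/2 = (3630 + 21800)/2 = 12715 km.
Circular speed at r = 3630 km: v_c = √(μ/r) = 3.430 km/s.
Vis-viva on the transfer ellipse at r = 3630 km gives v_t = √[μ(2/r − 1/a_t)] = 4.491 km/s.
Δv₁ = |v_t − v_c| = |4.491 − 3.430| = 1.061 km/s.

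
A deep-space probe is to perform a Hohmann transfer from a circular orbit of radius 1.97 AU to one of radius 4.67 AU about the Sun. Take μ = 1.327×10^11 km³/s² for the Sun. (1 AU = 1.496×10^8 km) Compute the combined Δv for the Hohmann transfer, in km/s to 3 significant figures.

Δv = 7.11 km/s

In km: r₁ = 1.97 × 1.496×10^8 = 2.94712×10^8 km; r₂ = 4.67 × 1.496×10^8 = 6.98632×10^8 km.
Semi-major axis of the transfer orbit: a_t = (2.94712×10^8 + 6.98632×10^8)/2 = 4.96672×10^8 km.
Circular speed at r₁: v₁ = √(μ/r₁) = √(1.327×10^11/2.94712×10^8) = 21.220 km/s.
Transfer-orbit speed at r₁ (vis-viva): v_p = √[μ(2/r₁ − 1/a_t)] = 25.167 km/s.
First burn Δv₁ = |v_p − v₁| = 3.947 km/s.
At r₂, v₂ = √(μ/r₂) = 13.782 km/s.
Transfer-orbit speed at r₂: v_a = √[μ(2/r₂ − 1/a_t)] = 10.616 km/s.
Second burn Δv₂ = |v₂ − v_a| = 3.166 km/s.
Total Δv = Δv₁ + Δv₂ = 7.113 km/s.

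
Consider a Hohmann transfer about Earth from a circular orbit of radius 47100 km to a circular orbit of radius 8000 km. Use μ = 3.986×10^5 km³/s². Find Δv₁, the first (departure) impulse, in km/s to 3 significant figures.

Semi-major axis of the transfer orbit: a_t = (47100 + 8000)/2 = 27550 km.
Circular speed at r = 47100 km: v_c = √(μ/r) = 2.909 km/s.
Transfer-orbit speed at the same r (vis-viva, a = a_t): v_t = √[μ(2/r − 1/a_t)] = 1.568 km/s.
Δv₁ = |v_t − v_c| = |1.568 − 2.909| = 1.341 km/s.

Δv₁ = 1.34 km/s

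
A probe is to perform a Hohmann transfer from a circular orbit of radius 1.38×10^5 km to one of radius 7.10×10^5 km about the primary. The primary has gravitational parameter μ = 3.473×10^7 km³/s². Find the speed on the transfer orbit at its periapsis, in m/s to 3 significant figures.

The Hohmann ellipse has a_t = (r₁ + r₂)/2 = 4.240×10^5 km.
At periapsis, r = 1.380×10^5 km.
Vis-viva: v = √[μ(2/r − 1/a_t)] = √[3.473×10^7 × (2/1.380×10^5 − 1/4.240×10^5)] = 20.53 km/s.

v = 20500 m/s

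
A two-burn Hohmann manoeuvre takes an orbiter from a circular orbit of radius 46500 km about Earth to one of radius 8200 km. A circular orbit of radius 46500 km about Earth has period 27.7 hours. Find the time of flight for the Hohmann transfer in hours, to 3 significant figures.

From Kepler's third law T² = 4π²r³/μ at r = 46500 km, T = 27.7 hours = 27.7 × 3600 s = 99720 s: μ = 4π²r³/T² = 3.99166×10^5 km³/s².
The Hohmann ellipse has a_t = (r₁ + r₂)/2 = 27350 km.
By Kepler's third law the transfer-orbit period is T = 2π√(a_t³/μ), so t = T/2 = 22490 s.
Converting: 22490 s ÷ 3600 s/hour = 6.25 hours.

t = 6.25 hours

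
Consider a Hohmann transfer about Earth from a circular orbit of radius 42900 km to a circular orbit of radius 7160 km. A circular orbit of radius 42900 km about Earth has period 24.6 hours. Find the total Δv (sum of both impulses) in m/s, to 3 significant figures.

From Kepler's third law T² = 4π²r³/μ at r = 42900 km, T = 24.6 hours = 24.6 × 3600 s = 88560 s: μ = 4π²r³/T² = 3.97426×10^5 km³/s².
Transfer-ellipse semi-major axis a_t = (r₁ + r₂)/2 = (42900 + 7160)/2 = 25030 km.
At r₁ the circular-orbit speed is v₁ = √(μ/r₁) = 3.044 km/s.
On the transfer ellipse at r₁, v² = μ(2/r − 1/a) gives v_a = √[μ(2/r₁ − 1/a_t)] = 1.628 km/s.
First burn Δv₁ = |v_a − v₁| = 1.416 km/s.
At r₂, v₂ = √(μ/r₂) = 7.4503 km/s.
Transfer-orbit speed at r₂: v_p = √[μ(2/r₂ − 1/a_t)] = 9.7537 km/s.
Second burn Δv₂ = |v₂ − v_p| = 2.303 km/s.
Total Δv = Δv₁ + Δv₂ = 3.719 km/s.

Δv = 3720 m/s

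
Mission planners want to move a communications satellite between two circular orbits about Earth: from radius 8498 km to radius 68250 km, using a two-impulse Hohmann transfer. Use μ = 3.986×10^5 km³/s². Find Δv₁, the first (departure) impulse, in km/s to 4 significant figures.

Transfer-ellipse semi-major axis a_t = (r₁ + r₂)/2 = (8498 + 68250)/2 = 38374 km.
Circular speed at r = 8498 km: v_c = √(μ/r) = 6.849 km/s.
Vis-viva on the transfer ellipse at r = 8498 km gives v_t = √[μ(2/r − 1/a_t)] = 9.134 km/s.
Δv₁ = |v_t − v_c| = |9.134 − 6.849| = 2.285 km/s.

Δv₁ = 2.285 km/s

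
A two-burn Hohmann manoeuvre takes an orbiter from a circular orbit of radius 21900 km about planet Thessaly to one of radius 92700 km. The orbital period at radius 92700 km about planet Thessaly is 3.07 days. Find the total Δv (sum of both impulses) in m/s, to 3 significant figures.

From Kepler's third law T² = 4π²r³/μ at r = 92700 km, T = 3.07 days = 3.07 × 86400 s = 2.65248×10^5 s: μ = 4π²r³/T² = 4.46987×10^5 km³/s².
Transfer-ellipse semi-major axis a_t = (r₁ + r₂)/2 = (21900 + 92700)/2 = 57300 km.
Circular speed at r₁: v₁ = √(μ/r₁) = √(4.46987×10^5/21900) = 4.51778 km/s.
On the transfer ellipse at r₁, vis-viva gives v_p = √[μ(2/r₁ − 1/a_t)] = 5.74629 km/s.
First burn Δv₁ = |v_p − v₁| = 1.229 km/s.
Circular speed at r₂: v₂ = √(μ/r₂) = 2.19587 km/s.
Transfer-orbit speed at r₂: v_a = √[μ(2/r₂ − 1/a_t)] = 1.35754 km/s.
Second burn Δv₂ = |v₂ − v_a| = 0.8383 km/s.
Δv = Δv₁ + Δv₂ = 1.229 + 0.8383 = 2.067 km/s.

Δv = 2070 m/s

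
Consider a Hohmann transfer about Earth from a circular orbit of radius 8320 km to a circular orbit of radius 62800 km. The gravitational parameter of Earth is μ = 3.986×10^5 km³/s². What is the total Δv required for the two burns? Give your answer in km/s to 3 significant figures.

The Hohmann ellipse has a_t = (r₁ + r₂)/2 = 35560 km.
At r₁ the circular-orbit speed is v₁ = √(μ/r₁) = 6.9216 km/s.
On the transfer ellipse at r₁, vis-viva gives v_p = √[μ(2/r₁ − 1/a_t)] = 9.1983 km/s.
First burn Δv₁ = |v_p − v₁| = 2.2767 km/s.
Circular speed at r₂: v₂ = √(μ/r₂) = 2.51935 km/s.
Transfer-orbit speed at r₂: v_a = √[μ(2/r₂ − 1/a_t)] = 1.21862 km/s.
Second burn Δv₂ = |v₂ − v_a| = 1.3007 km/s.
Δv = Δv₁ + Δv₂ = 2.2767 + 1.3007 = 3.577 km/s.

Δv = 3.58 km/s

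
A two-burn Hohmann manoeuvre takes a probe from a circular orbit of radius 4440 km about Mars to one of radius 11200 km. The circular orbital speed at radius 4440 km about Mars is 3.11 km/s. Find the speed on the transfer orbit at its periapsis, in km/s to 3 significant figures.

From the circular-orbit relation v² = μ/r at r = 4440 km: μ = v²r = (3.11)² × 4440 = 42944.1 km³/s².
Semi-major axis of the transfer orbit: a_t = (4440 + 11200)/2 = 7820 km.
At periapsis, r = 4440 km.
Applying v² = μ(2/r − 1/a_t): v = 3.722 km/s.

v = 3.72 km/s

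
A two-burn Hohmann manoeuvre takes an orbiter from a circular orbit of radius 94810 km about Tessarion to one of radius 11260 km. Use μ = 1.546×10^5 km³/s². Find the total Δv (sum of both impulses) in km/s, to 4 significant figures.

Δv = 1.937 km/s

Transfer-ellipse semi-major axis a_t = (r₁ + r₂)/2 = (94810 + 11260)/2 = 53035 km.
Circular speed at r₁: v₁ = √(μ/r₁) = √(1.546×10^5/94810) = 1.27696 km/s.
Transfer-orbit speed at r₁ (vis-viva equation): v_a = √[μ(2/r₁ − 1/a_t)] = 0.588390 km/s.
First burn Δv₁ = |v_a − v₁| = 0.68857 km/s.
At r₂, v₂ = √(μ/r₂) = 3.7054 km/s.
Transfer-orbit speed at r₂: v_p = √[μ(2/r₂ − 1/a_t)] = 4.9543 km/s.
Second burn Δv₂ = |v₂ − v_p| = 1.2489 km/s.
Total Δv = Δv₁ + Δv₂ = 1.937 km/s.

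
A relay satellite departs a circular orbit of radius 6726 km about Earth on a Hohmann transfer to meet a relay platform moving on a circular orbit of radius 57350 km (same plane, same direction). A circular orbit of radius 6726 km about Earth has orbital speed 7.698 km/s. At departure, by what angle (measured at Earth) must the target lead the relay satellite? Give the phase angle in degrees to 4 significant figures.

From the circular-orbit relation v² = μ/r at r = 6726 km: μ = v²r = (7.698)² × 6726 = 3.98577×10^5 km³/s².
Transfer-ellipse semi-major axis a_t = (r₁ + r₂)/2 = (6726 + 57350)/2 = 32038 km.
Transfer time t = π√(a_t³/μ) = 28536 s.
The target's mean motion on its circular orbit is ω₂ = √(μ/r₂³) = 4.5968×10^-5 rad/s.
Angle swept by the target during transfer: ω₂·t = 1.31174 rad = 75.16°.
The relay satellite traverses 180° on the transfer ellipse, so the target must lead by 180° − 75.16° = 104.8°.

φ = 104.8°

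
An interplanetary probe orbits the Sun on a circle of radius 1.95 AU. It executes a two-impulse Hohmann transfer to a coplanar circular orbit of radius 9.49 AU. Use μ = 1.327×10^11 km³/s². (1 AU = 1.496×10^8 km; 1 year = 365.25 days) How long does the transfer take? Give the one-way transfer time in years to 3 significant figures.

t = 6.84 years

In km: r₁ = 1.95 × 1.496×10^8 = 2.9172×10^8 km; r₂ = 9.49 × 1.496×10^8 = 1.419704×10^9 km.
Transfer-ellipse semi-major axis a_t = (r₁ + r₂)/2 = (2.9172×10^8 + 1.419704×10^9)/2 = 8.55712×10^8 km.
Transfer time t = π√(a_t³/μ) = π√((8.55712×10^8)³ / 1.327×10^11) = 2.159×10^8 s.
Converting: 2.159×10^8 s ÷ 3.15576×10^7 s/year (365.25 × 86400) = 6.84 years.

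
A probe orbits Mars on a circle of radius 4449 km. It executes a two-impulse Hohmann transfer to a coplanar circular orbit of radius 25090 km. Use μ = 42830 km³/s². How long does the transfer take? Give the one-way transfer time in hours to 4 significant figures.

t = 7.569 hours

Semi-major axis of the transfer orbit: a_t = (4449 + 25090)/2 = 14769.5 km.
By Kepler's third law the transfer-orbit period is T = 2π√(a_t³/μ), so t = T/2 = 27250 s.
Converting: 27250 s ÷ 3600 s/hour = 7.569 hours.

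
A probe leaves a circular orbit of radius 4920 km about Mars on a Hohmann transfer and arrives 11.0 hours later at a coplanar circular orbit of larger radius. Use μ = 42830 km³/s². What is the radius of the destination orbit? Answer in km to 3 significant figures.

Transfer time t = 11.0 hours = 39600 s, and t = π√(a_t³/μ).
So a_t = (μ t²/π²)^(1/3) = (42830 × (39600)² / π²)^(1/3) = 18950 km.
Since a_t = (r₁ + r₂)/2, r₂ = 2a_t − r₁ = 2×18950 − 4920 = 32980 km.

r₂ = 33000 km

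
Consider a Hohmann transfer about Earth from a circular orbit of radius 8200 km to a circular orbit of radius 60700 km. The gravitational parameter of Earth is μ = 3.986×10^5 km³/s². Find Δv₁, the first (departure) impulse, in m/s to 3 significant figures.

Δv₁ = 2280 m/s

Semi-major axis of the transfer orbit: a_t = (8200 + 60700)/2 = 34450 km.
On the circular orbit at r = 8200 km, v_c = √(μ/r) = 6.972 km/s.
Vis-viva on the transfer ellipse at r = 8200 km gives v_t = √[μ(2/r − 1/a_t)] = 9.255 km/s.
Δv₁ = |v_t − v_c| = |9.255 − 6.972| = 2.283 km/s.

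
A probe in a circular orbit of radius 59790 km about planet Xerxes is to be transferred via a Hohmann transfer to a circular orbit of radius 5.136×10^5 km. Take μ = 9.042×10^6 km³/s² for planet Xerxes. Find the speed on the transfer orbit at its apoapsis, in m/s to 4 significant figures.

Transfer-ellipse semi-major axis a_t = (r₁ + r₂)/2 = (59790 + 5.136×10^5)/2 = 2.86695×10^5 km.
The apoapsis of the transfer ellipse is at r = 5.136×10^5 km.
From the vis-viva equation, v = √[μ(2/r − 1/a_t)] = 1.916 km/s.

v = 1916 m/s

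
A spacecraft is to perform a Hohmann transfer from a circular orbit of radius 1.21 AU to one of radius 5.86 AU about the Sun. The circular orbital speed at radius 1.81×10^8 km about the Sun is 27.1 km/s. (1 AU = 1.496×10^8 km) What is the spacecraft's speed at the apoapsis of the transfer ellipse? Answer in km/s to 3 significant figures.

From the circular-orbit relation v² = μ/r at r = 1.81×10^8 km: μ = v²r = (27.1)² × 1.81×10^8 = 1.32928×10^11 km³/s².
In km: r₁ = 1.21 × 1.496×10^8 = 1.81016×10^8 km; r₂ = 5.86 × 1.496×10^8 = 8.76656×10^8 km.
Semi-major axis of the transfer orbit: a_t = (1.81016×10^8 + 8.76656×10^8)/2 = 5.28836×10^8 km.
The apoapsis of the transfer ellipse is at r = 8.76656×10^8 km.
Vis-viva: v = √[μ(2/r − 1/a_t)] = √[1.32928×10^11 × (2/8.76656×10^8 − 1/5.28836×10^8)] = 7.204 km/s.

v = 7.20 km/s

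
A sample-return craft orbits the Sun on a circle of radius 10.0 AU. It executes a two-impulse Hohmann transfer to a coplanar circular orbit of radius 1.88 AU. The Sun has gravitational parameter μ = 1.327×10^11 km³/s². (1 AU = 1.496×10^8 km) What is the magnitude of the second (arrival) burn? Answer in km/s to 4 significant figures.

Δv₂ = 6.462 km/s

In km: r₁ = 10.0 × 1.496×10^8 = 1.496×10^9 km; r₂ = 1.88 × 1.496×10^8 = 2.81248×10^8 km.
Semi-major axis of the transfer orbit: a_t = (1.496×10^9 + 2.81248×10^8)/2 = 8.88624×10^8 km.
Circular speed at r = 2.81248×10^8 km: v_c = √(μ/r) = 21.722 km/s.
Transfer-orbit speed at the same r (vis-viva, a = a_t): v_t = √[μ(2/r − 1/a_t)] = 28.184 km/s.
Δv₂ = |v_t − v_c| = |28.184 − 21.722| = 6.462 km/s.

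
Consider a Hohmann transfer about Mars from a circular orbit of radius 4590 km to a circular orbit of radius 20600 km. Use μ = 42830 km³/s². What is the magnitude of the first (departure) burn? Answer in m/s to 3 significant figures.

Δv₁ = 852 m/s

Semi-major axis of the transfer orbit: a_t = (4590 + 20600)/2 = 12595 km.
On the circular orbit at r = 4590 km, v_c = √(μ/r) = 3.0547 km/s.
Vis-viva on the transfer ellipse at r = 4590 km gives v_t = √[μ(2/r − 1/a_t)] = 3.9066 km/s.
Δv₁ = |v_t − v_c| = |3.9066 − 3.0547| = 0.8519 km/s.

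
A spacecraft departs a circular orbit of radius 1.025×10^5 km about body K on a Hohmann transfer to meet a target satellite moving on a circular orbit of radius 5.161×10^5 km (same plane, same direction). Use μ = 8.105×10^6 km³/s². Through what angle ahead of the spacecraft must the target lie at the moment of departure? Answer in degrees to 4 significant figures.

Transfer-ellipse semi-major axis a_t = (r₁ + r₂)/2 = (1.025×10^5 + 5.161×10^5)/2 = 3.093×10^5 km.
Transfer time t = π√(a_t³/μ) = 1.8982×10^5 s.
The target's mean motion on its circular orbit is ω₂ = √(μ/r₂³) = 7.6785×10^-6 rad/s.
Angle swept by the target during transfer: ω₂·t = 1.4575 rad = 83.51°.
The spacecraft traverses 180° on the transfer ellipse, so the target must lead by 180° − 83.51° = 96.49°.

φ = 96.49°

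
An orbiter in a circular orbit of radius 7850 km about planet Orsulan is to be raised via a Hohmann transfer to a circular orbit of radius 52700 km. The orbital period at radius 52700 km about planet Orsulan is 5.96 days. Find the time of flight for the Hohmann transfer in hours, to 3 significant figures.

From Kepler's third law T² = 4π²r³/μ at r = 52700 km, T = 5.96 days = 5.96 × 86400 s = 5.14944×10^5 s: μ = 4π²r³/T² = 21790.7 km³/s².
The Hohmann ellipse has a_t = (r₁ + r₂)/2 = 30275 km.
Half the transfer-orbit period gives t = π√(a_t³/μ) = 1.121×10^5 s.
Converting: 1.121×10^5 s ÷ 3600 s/hour = 31.1 hours.

t = 31.1 hours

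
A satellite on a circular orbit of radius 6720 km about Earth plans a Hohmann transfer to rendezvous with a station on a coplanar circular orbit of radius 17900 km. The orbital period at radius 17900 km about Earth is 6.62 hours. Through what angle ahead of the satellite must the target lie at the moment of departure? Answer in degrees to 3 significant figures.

φ = 77.3°

From Kepler's third law T² = 4π²r³/μ at r = 17900 km, T = 6.62 hours = 6.62 × 3600 s = 23832 s: μ = 4π²r³/T² = 3.98656×10^5 km³/s².
Transfer-ellipse semi-major axis a_t = (r₁ + r₂)/2 = (6720 + 17900)/2 = 12310 km.
Transfer time t = π√(a_t³/μ) = 6795.8 s.
Target angular speed ω₂ = √(μ/r₂³) = 2.6364×10^-4 rad/s.
Angle swept by the target during transfer: ω₂·t = 1.792 rad = 102.7°.
The satellite traverses 180° on the transfer ellipse, so the target must lead by 180° − 102.7° = 77.3°.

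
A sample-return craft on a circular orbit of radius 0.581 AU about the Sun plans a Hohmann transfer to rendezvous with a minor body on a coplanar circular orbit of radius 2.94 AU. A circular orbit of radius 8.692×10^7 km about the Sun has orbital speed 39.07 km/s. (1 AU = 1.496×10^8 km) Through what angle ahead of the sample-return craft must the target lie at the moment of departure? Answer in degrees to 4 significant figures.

From the circular-orbit relation v² = μ/r at r = 8.692×10^7 km: μ = v²r = (39.07)² × 8.692×10^7 = 1.32680×10^11 km³/s².
In km: r₁ = 0.581 × 1.496×10^8 = 8.69176×10^7 km; r₂ = 2.94 × 1.496×10^8 = 4.39824×10^8 km.
Transfer-ellipse semi-major axis a_t = (r₁ + r₂)/2 = (8.69176×10^7 + 4.39824×10^8)/2 = 2.633708×10^8 km.
The half-period of the transfer ellipse is t = π√(a_t³/μ) = 3.68636×10^7 s.
The target's mean motion on its circular orbit is ω₂ = √(μ/r₂³) = 3.94898×10^-8 rad/s.
Angle swept by the target during transfer: ω₂·t = 1.4557 rad = 83.41°.
The sample-return craft traverses 180° on the transfer ellipse, so the target must lead by 180° − 83.41° = 96.59°.

φ = 96.59°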